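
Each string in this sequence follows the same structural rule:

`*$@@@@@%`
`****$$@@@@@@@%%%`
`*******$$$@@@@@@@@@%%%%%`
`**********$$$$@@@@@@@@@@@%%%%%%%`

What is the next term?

*************$$$$$@@@@@@@@@@@@@%%%%%%%%%

The n-th term is 3n-2 *'s then n $'s then 2n+3 @'s then 2n-1 %'s (n = 1, 2, …).
For the next term, n = 5, so the run lengths are 13, 5, 13, 9.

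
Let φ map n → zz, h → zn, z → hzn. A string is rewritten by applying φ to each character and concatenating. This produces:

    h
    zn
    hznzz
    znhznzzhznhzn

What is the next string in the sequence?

Rewriting the 13 symbols of znhznzzhznhzn one by one yields hzn zz zn hzn zz hzn hzn zn hzn zz zn hzn zz; concatenated:

hznzzznhznzzhznhznznhznzzznhznzz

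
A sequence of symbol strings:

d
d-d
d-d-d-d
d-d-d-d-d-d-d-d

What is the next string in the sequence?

Every step duplicates the string with '-' between the halves.
So the next term is two copies of d-d-d-d-d-d-d-d with '-' between the halves.

d-d-d-d-d-d-d-d-d-d-d-d-d-d-d-d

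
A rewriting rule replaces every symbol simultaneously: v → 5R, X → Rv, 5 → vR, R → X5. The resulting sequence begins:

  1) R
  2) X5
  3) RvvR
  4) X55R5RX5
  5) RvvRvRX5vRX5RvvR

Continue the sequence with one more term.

X55R5RX55RX5RvvR5RX5RvvRX55R5RX5

Applying the rule to each of the 16 symbols of RvvRvRX5vRX5RvvR gives the pieces X5 5R 5R X5 5R X5 Rv vR 5R X5 Rv vR X5 5R 5R X5, which concatenate to the answer.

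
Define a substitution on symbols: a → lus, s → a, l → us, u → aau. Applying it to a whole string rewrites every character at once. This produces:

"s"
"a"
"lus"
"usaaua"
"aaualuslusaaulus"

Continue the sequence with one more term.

Rewriting the 16 symbols of aaualuslusaaulus one by one yields lus lus aau lus us aau a us aau a lus lus aau us aau a; concatenated:

luslusaaulususaauausaaualuslusaauusaaua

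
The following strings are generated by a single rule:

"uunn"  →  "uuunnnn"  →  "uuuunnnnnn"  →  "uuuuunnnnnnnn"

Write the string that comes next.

uuuuuunnnnnnnnnn

The n-th term is n+1 u's then 2n n's (n = 1, 2, …).
For the next term, n = 5, so the run lengths are 6, 10.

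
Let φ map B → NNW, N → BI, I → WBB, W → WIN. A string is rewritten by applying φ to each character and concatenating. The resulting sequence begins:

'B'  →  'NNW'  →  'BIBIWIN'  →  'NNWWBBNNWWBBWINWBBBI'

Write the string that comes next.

Rewriting the 20 symbols of NNWWBBNNWWBBWINWBBBI one by one yields BI BI WIN WIN NNW NNW BI BI WIN WIN NNW NNW WIN WBB BI WIN NNW NNW NNW WBB; concatenated:

BIBIWINWINNNWNNWBIBIWINWINNNWNNWWINWBBBIWINNNWNNWNNWWBB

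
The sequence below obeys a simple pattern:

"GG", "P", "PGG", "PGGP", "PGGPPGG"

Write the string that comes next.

Each term (from the third on) is the previous term followed by the one before it: term 3 = P·GG = PGG.
Continuing: PGGPPGG · PGGP gives term 6.

PGGPPGGPGGP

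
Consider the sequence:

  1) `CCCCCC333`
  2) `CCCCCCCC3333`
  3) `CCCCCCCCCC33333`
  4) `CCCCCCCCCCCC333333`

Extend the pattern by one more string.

Each string has the form C^{2n} 3^{n}, where the shown terms are n = 3, 4, 5, 6.
Setting n = 7 gives 14, 7 characters in each block.

CCCCCCCCCCCCCC3333333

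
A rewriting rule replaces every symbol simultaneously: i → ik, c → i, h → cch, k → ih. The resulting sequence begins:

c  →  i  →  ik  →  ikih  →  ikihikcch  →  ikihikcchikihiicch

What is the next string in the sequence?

Replace each of the 18 characters of ikihikcchikihiicch in place — ik ih ik cch ik ih i i cch ik ih ik cch ik ik i i cch — and concatenate.

ikihikcchikihiicchikihikcchikikiicch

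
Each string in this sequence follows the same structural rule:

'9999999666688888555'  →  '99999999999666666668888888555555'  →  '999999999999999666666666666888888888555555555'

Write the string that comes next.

Reading off run lengths: 9 runs 7, 11, 15; 6 runs 4, 8, 12; 8 runs 5, 7, 9; 5 runs 3, 6, 9 — each is linear in n (n = 1, 2, …).
For the next term, n = 4, so the run lengths are 19, 16, 11, 12.

9999999999999999999666666666666666688888888888555555555555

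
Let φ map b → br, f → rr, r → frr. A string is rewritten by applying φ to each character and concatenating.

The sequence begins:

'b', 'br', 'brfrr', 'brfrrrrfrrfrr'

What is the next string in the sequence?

φ(brfrrrrfrrfrr) expands symbol-by-symbol to br frr rr frr frr frr frr rr frr frr rr frr frr; joining the 13 pieces gives the next term.

brfrrrrfrrfrrfrrfrrrrfrrfrrrrfrrfrr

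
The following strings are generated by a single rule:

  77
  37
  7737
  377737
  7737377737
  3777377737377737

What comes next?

Each term (from the third on) is the two preceding terms concatenated in order: term 3 = 77·37 = 7737.
The next term joins 7737377737 and 3777377737377737.

77373777373777377737377737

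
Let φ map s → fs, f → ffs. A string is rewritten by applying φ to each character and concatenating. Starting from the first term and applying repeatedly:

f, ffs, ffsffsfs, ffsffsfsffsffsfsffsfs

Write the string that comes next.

Applying the rule to each of the 21 symbols of ffsffsfsffsffsfsffsfs gives the pieces ffs ffs fs ffs ffs fs ffs fs ffs ffs fs ffs ffs fs ffs fs ffs ffs fs ffs fs, which concatenate to the answer.

ffsffsfsffsffsfsffsfsffsffsfsffsffsfsffsfsffsffsfsffsfs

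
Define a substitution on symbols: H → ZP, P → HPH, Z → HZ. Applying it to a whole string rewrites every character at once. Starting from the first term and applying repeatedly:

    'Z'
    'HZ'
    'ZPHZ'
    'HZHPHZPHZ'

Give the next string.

Apply φ to HZHPHZPHZ symbol by symbol: H→ZP, Z→HZ, H→ZP, P→HPH, H→ZP, Z→HZ, P→HPH, H→ZP, Z→HZ; joined: ZP HZ ZP HPH ZP HZ HPH ZP HZ.

ZPHZZPHPHZPHZHPHZPHZ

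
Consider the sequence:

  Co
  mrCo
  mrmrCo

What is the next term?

Each term is the previous one with mr prepended.
Applying this once more to mrmrCo:

mrmrmrCo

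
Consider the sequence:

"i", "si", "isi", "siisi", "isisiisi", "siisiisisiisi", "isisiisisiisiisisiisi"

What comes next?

siisiisisiisiisisiisisiisiisisiisi

From term 3 onward, concatenate the second-to-last term with the last: i·si = isi, si·isi = siisi, …
Continuing: siisiisisiisi · isisiisisiisiisisiisi gives term 8.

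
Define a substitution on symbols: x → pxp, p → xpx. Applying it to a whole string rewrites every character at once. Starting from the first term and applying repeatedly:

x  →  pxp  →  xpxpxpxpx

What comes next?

Rewriting each symbol of xpxpxpxpx: x→pxp, p→xpx, x→pxp, p→xpx, x→pxp, p→xpx, x→pxp, p→xpx, x→pxp, which concatenates to pxp xpx pxp xpx pxp xpx pxp xpx pxp.

pxpxpxpxpxpxpxpxpxpxpxpxpxp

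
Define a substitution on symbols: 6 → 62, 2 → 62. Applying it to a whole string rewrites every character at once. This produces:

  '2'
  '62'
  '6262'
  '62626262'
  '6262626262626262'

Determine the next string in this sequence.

62626262626262626262626262626262

Applying the rule to each of the 16 symbols of 6262626262626262 gives the pieces 62 62 62 62 62 62 62 62 62 62 62 62 62 62 62 62, which concatenate to the answer.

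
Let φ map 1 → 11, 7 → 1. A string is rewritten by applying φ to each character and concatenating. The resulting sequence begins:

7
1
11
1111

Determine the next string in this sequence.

Expanding 1111: 1→11, 1→11, 1→11, 1→11. Concatenated: 11 11 11 11.

11111111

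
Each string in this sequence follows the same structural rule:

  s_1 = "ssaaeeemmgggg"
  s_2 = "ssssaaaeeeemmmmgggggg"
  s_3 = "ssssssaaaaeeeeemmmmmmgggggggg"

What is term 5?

ssssssssssaaaaaaeeeeeeemmmmmmmmmmgggggggggggg

Reading off run lengths: s runs 2, 4, 6; a runs 2, 3, 4; e runs 3, 4, 5; m runs 2, 4, 6; g runs 4, 6, 8 — each is linear in n (n = 1, 2, …).
For term 5, n = 5, so the run lengths are 10, 6, 7, 10, 12.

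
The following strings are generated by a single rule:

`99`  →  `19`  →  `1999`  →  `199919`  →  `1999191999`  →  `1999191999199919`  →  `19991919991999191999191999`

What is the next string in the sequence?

From term 3 onward, concatenate the last term with the second-to-last: 19·99 = 1999, 1999·19 = 199919, …
Continuing: 19991919991999191999191999 · 1999191999199919 gives term 8.

199919199919991919991919991999191999199919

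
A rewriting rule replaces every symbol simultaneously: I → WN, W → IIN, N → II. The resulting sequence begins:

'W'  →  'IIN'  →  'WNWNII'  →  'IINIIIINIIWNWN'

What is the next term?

Replace each of the 14 characters of IINIIIINIIWNWN in place — WN WN II WN WN WN WN II WN WN IIN II IIN II — and concatenate.

WNWNIIWNWNWNWNIIWNWNIINIIIINII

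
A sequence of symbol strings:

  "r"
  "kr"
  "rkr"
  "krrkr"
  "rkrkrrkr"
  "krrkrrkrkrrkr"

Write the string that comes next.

rkrkrrkrkrrkrrkrkrrkr

Each term (from the third on) is the two preceding terms concatenated in order: term 3 = r·kr = rkr.
The next term joins rkrkrrkr and krrkrrkrkrrkr.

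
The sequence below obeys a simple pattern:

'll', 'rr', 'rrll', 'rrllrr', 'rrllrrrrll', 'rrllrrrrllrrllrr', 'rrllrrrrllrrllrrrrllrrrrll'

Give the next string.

rrllrrrrllrrllrrrrllrrrrllrrllrrrrllrrllrr

This is a Fibonacci-style word recurrence s(k) = s(k−1)·s(k−2): e.g. rr·ll = rrll.
Continuing: rrllrrrrllrrllrrrrllrrrrll · rrllrrrrllrrllrr gives term 8.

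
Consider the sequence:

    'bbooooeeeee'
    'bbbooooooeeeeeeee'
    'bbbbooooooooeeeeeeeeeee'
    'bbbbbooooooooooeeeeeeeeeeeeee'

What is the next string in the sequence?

bbbbbbooooooooooooeeeeeeeeeeeeeeeee

Term n consists of n b's, followed by 2n o's, followed by 3n-1 e's, where the shown terms are n = 2, 3, 4, 5.
For the next term, n = 6, so the run lengths are 6, 12, 17.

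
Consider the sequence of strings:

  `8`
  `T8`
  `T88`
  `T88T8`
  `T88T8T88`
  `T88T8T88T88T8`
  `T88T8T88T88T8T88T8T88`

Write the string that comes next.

From term 3 onward, concatenate the last term with the second-to-last: T8·8 = T88, T88·T8 = T88T8, …
So term 8 is T88T8T88T88T8T88T8T88·T88T8T88T88T8.

T88T8T88T88T8T88T8T88T88T8T88T88T8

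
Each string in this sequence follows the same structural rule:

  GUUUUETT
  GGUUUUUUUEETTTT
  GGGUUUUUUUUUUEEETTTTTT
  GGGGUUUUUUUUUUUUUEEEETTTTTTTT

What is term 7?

GGGGGGGUUUUUUUUUUUUUUUUUUUUUUEEEEEEETTTTTTTTTTTTTT

Term n consists of n G's, followed by 3n+1 U's, followed by n E's, followed by 2n T's (n = 1, 2, …).
Setting n = 7 gives 7, 22, 7, 14 characters in each block.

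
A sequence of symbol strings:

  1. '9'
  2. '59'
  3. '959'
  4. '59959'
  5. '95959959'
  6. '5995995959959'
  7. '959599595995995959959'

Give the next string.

5995995959959959599595995995959959

This is a Fibonacci-style word recurrence s(k) = s(k−2)·s(k−1): e.g. 9·59 = 959.
Continuing: 5995995959959 · 959599595995995959959 gives term 8.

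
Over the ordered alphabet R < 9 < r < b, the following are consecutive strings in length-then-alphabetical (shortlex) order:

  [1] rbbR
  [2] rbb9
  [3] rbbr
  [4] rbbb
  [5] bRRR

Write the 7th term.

bRRr

Stepping forward 2 times from bRRR: bRRR → bRR9, then the target.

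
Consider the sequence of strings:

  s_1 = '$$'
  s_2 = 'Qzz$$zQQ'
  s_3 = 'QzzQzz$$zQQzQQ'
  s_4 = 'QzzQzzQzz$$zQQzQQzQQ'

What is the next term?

QzzQzzQzzQzz$$zQQzQQzQQzQQ

Every step adds Qzz to the front and zQQ to the end of the previous string.
One more step from QzzQzzQzz$$zQQzQQzQQ gives the answer.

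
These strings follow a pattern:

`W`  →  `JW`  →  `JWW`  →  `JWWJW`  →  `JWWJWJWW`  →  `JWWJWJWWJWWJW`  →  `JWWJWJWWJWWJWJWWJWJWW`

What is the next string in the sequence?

From term 3 onward, concatenate the last term with the second-to-last: JW·W = JWW, JWW·JW = JWWJW, …
So term 8 is JWWJWJWWJWWJWJWWJWJWW·JWWJWJWWJWWJW.

JWWJWJWWJWWJWJWWJWJWWJWWJWJWWJWWJW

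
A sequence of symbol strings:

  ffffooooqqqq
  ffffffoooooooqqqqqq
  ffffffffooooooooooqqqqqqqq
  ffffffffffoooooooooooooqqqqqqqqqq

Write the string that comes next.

Reading off run lengths: f runs 4, 6, 8, 10; o runs 4, 7, 10, 13; q runs 4, 6, 8, 10 — each is linear in n (n = 1, 2, …).
Setting n = 5 gives 12, 16, 12 characters in each block.

ffffffffffffooooooooooooooooqqqqqqqqqqqq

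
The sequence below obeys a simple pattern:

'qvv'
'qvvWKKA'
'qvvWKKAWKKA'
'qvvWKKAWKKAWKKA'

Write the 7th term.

Every step adds WKKA to the end: s(k+1) = s(k)·WKKA.
From qvvWKKAWKKAWKKA, 3 further steps: qvvWKKAWKKAWKKA → qvvWKKAWKKAWKKAWKKA → qvvWKKAWKKAWKKAWKKAWKKA → (answer).

qvvWKKAWKKAWKKAWKKAWKKAWKKA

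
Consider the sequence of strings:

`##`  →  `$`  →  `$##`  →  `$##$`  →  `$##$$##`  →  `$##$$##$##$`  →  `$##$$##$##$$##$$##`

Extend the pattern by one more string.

$##$$##$##$$##$$##$##$$##$##$

From term 3 onward, concatenate the last term with the second-to-last: $·## = $##, $##·$ = $##$, …
Continuing: $##$$##$##$$##$$## · $##$$##$##$ gives term 8.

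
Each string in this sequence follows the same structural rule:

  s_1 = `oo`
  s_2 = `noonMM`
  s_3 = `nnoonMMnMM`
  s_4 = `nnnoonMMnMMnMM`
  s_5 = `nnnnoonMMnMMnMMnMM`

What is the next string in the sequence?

nnnnnoonMMnMMnMMnMMnMM

s(k+1) = n·s(k)·nMM, so each term gains n as a prefix and nMM as a suffix.
So the next term is n·nnnnoonMMnMMnMMnMM·nMM.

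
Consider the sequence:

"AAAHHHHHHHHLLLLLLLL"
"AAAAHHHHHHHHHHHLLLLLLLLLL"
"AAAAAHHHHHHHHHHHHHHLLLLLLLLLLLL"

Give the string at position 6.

AAAAAAAAHHHHHHHHHHHHHHHHHHHHHHHLLLLLLLLLLLLLLLLLL

Reading off run lengths: A runs 3, 4, 5; H runs 8, 11, 14; L runs 8, 10, 12 — each is linear in n, where the shown terms are n = 3, 4, 5.
For term 6, n = 8, so the run lengths are 8, 23, 18.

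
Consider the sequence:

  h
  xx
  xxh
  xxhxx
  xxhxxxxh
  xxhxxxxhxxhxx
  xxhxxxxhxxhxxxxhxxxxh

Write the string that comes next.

Each term (from the third on) is the previous term followed by the one before it: term 3 = xx·h = xxh.
So term 8 is xxhxxxxhxxhxxxxhxxxxh·xxhxxxxhxxhxx.

xxhxxxxhxxhxxxxhxxxxhxxhxxxxhxxhxx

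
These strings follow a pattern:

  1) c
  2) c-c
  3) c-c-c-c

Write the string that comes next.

Every step duplicates the string with '-' between the halves.
Doubling c-c-c-c with '-' between the halves:

c-c-c-c-c-c-c-c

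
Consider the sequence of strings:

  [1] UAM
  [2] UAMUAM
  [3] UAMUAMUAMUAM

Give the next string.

Each string is two copies of the previous one concatenated.
One more doubling of UAMUAMUAMUAM gives the answer.

UAMUAMUAMUAMUAMUAMUAMUAM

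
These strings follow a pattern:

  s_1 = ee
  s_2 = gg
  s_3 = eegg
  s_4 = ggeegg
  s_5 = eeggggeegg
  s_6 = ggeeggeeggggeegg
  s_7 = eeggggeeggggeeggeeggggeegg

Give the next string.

This is a Fibonacci-style word recurrence s(k) = s(k−2)·s(k−1): e.g. ee·gg = eegg.
Continuing: ggeeggeeggggeegg · eeggggeeggggeeggeeggggeegg gives term 8.

ggeeggeeggggeeggeeggggeeggggeeggeeggggeegg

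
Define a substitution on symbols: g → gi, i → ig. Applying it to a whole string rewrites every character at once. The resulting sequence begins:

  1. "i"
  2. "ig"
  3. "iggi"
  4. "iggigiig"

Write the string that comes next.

iggigiiggiigiggi

Apply φ to iggigiig symbol by symbol: i→ig, g→gi, g→gi, i→ig, g→gi, i→ig, i→ig, g→gi; joined: ig gi gi ig gi ig ig gi.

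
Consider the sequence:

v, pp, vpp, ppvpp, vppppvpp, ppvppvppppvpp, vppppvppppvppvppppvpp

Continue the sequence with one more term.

ppvppvppppvppvppppvppppvppvppppvpp

This is a Fibonacci-style word recurrence s(k) = s(k−2)·s(k−1): e.g. v·pp = vpp.
So term 8 is ppvppvppppvpp·vppppvppppvppvppppvpp.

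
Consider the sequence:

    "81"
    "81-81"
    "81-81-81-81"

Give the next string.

Each string is two copies of the previous one joined by '-'.
Doubling 81-81-81-81 with '-' between the halves:

81-81-81-81-81-81-81-81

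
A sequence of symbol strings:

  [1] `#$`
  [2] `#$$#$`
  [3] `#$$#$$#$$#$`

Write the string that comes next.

s(k+1) = s(k)·$·s(k) — each term doubles the last with '$' between the halves.
Doubling #$$#$$#$$#$ with '$' between the halves:

#$$#$$#$$#$$#$$#$$#$$#$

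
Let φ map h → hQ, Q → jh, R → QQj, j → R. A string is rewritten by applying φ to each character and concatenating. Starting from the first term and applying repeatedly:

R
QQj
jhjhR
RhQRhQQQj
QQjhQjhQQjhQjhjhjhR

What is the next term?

jhjhRhQjhRhQjhjhRhQjhRhQRhQRhQQQj

Applying the rule to each of the 19 symbols of QQjhQjhQQjhQjhjhjhR gives the pieces jh jh R hQ jh R hQ jh jh R hQ jh R hQ R hQ R hQ QQj, which concatenate to the answer.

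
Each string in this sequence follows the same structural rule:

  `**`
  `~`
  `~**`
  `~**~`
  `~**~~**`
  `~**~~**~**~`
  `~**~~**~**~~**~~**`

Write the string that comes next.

Each term (from the third on) is the previous term followed by the one before it: term 3 = ~·** = ~**.
Continuing: ~**~~**~**~~**~~** · ~**~~**~**~ gives term 8.

~**~~**~**~~**~~**~**~~**~**~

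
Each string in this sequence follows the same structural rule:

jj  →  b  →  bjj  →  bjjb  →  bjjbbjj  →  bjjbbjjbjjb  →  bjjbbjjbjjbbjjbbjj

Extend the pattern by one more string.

bjjbbjjbjjbbjjbbjjbjjbbjjbjjb

Each term (from the third on) is the previous term followed by the one before it: term 3 = b·jj = bjj.
So term 8 is bjjbbjjbjjbbjjbbjj·bjjbbjjbjjb.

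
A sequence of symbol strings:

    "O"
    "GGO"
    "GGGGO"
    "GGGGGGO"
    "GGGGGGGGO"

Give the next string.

Every step adds GG at the front: s(k+1) = GG·s(k).
So the next term is GG·GGGGGGGGO.

GGGGGGGGGGO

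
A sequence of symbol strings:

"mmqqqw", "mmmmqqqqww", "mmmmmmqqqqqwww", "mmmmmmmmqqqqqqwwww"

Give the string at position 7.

Each string has the form m^{2n} q^{n+2} w^{n} (n = 1, 2, …).
For term 7, n = 7, so the run lengths are 14, 9, 7.

mmmmmmmmmmmmmmqqqqqqqqqwwwwwww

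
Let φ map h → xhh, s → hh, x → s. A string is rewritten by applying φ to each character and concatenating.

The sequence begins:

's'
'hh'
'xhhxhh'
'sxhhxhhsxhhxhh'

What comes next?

Replace each of the 14 characters of sxhhxhhsxhhxhh in place — hh s xhh xhh s xhh xhh hh s xhh xhh s xhh xhh — and concatenate.

hhsxhhxhhsxhhxhhhhsxhhxhhsxhhxhh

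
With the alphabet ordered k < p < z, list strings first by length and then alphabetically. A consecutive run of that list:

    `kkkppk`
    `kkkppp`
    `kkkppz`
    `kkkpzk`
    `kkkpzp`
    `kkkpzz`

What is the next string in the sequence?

kkkzkk

Treat kkkpzz as a base-3 numeral over the given alphabet and add one, carrying through any trailing z's.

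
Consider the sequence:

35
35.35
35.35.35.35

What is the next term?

Each string is two copies of the previous one joined by '.'.
One more doubling of 35.35.35.35 gives the answer.

35.35.35.35.35.35.35.35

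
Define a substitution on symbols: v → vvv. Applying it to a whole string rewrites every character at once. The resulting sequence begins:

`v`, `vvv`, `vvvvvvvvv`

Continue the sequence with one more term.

vvvvvvvvvvvvvvvvvvvvvvvvvvv

Expanding vvvvvvvvv: v→vvv, v→vvv, v→vvv, v→vvv, v→vvv, v→vvv, v→vvv, v→vvv, v→vvv. Concatenated: vvv vvv vvv vvv vvv vvv vvv vvv vvv.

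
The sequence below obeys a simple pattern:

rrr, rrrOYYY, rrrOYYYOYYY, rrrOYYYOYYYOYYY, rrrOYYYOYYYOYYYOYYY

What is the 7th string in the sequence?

rrrOYYYOYYYOYYYOYYYOYYYOYYY

Each term is the previous one with OYYY appended.
From rrrOYYYOYYYOYYYOYYY, 2 further steps: rrrOYYYOYYYOYYYOYYY → rrrOYYYOYYYOYYYOYYYOYYY → (answer).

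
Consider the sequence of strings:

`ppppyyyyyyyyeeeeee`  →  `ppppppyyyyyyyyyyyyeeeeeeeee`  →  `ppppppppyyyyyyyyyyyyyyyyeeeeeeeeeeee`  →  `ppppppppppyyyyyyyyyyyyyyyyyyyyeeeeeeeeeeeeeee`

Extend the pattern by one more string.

ppppppppppppyyyyyyyyyyyyyyyyyyyyyyyyeeeeeeeeeeeeeeeeee

Reading off run lengths: p runs 4, 6, 8, 10; y runs 8, 12, 16, 20; e runs 6, 9, 12, 15 — each is linear in n, where the shown terms are n = 2, 3, 4, 5.
For the next term, n = 6, so the run lengths are 12, 24, 18.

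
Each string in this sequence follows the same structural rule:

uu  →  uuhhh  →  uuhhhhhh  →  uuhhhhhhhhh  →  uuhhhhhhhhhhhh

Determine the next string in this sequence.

Each term is the previous one with hhh appended.
One more step from uuhhhhhhhhhhhh gives the answer.

uuhhhhhhhhhhhhhhh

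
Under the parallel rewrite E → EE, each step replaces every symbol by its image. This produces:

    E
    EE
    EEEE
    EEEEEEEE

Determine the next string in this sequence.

EEEEEEEEEEEEEEEE

Expanding EEEEEEEE: E→EE, E→EE, E→EE, E→EE, E→EE, E→EE, E→EE, E→EE. Concatenated: EE EE EE EE EE EE EE EE.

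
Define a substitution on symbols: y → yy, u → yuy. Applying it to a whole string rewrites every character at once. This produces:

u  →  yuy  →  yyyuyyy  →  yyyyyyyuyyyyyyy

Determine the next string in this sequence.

Applying the rule to each of the 15 symbols of yyyyyyyuyyyyyyy gives the pieces yy yy yy yy yy yy yy yuy yy yy yy yy yy yy yy, which concatenate to the answer.

yyyyyyyyyyyyyyyuyyyyyyyyyyyyyyy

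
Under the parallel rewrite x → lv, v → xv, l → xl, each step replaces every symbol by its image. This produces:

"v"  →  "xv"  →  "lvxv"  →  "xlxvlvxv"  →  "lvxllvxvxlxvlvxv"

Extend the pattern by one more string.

Rewriting the 16 symbols of lvxllvxvxlxvlvxv one by one yields xl xv lv xl xl xv lv xv lv xl lv xv xl xv lv xv; concatenated:

xlxvlvxlxlxvlvxvlvxllvxvxlxvlvxv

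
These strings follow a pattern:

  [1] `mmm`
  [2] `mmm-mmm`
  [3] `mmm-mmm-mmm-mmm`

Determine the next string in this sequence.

Each string is two copies of the previous one joined by '-'.
One more doubling of mmm-mmm-mmm-mmm gives the answer.

mmm-mmm-mmm-mmm-mmm-mmm-mmm-mmm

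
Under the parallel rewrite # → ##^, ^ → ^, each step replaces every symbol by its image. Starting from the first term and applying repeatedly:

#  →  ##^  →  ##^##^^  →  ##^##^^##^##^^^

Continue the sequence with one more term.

Rewriting the 15 symbols of ##^##^^##^##^^^ one by one yields ##^ ##^ ^ ##^ ##^ ^ ^ ##^ ##^ ^ ##^ ##^ ^ ^ ^; concatenated:

##^##^^##^##^^^##^##^^##^##^^^^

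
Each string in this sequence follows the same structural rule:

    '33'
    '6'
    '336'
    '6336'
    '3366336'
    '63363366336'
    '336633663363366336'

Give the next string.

Each term (from the third on) is the two preceding terms concatenated in order: term 3 = 33·6 = 336.
Continuing: 63363366336 · 336633663363366336 gives term 8.

63363366336336633663363366336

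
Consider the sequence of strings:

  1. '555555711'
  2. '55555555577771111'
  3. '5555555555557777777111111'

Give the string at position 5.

Reading off run lengths: 5 runs 6, 9, 12; 7 runs 1, 4, 7; 1 runs 2, 4, 6 — each is linear in n (n = 1, 2, …).
At n = 5 the blocks have lengths 18, 13, 10.

55555555555555555577777777777771111111111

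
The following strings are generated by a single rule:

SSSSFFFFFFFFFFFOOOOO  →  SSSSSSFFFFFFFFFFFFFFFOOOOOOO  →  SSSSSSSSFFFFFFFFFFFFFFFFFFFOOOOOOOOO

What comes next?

SSSSSSSSSSFFFFFFFFFFFFFFFFFFFFFFFOOOOOOOOOOO

Reading off run lengths: S runs 4, 6, 8; F runs 11, 15, 19; O runs 5, 7, 9 — each is linear in n, where the shown terms are n = 2, 3, 4.
For the next term, n = 5, so the run lengths are 10, 23, 11.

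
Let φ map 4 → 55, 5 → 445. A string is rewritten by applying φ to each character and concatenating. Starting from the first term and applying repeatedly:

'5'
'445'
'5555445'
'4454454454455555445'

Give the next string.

φ(4454454454455555445) expands symbol-by-symbol to 55 55 445 55 55 445 55 55 445 55 55 445 445 445 445 445 55 55 445; joining the 19 pieces gives the next term.

55554455555445555544555554454454454454455555445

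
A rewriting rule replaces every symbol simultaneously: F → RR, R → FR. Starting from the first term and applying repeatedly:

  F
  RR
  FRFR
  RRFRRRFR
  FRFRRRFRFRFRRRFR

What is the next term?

Rewriting the 16 symbols of FRFRRRFRFRFRRRFR one by one yields RR FR RR FR FR FR RR FR RR FR RR FR FR FR RR FR; concatenated:

RRFRRRFRFRFRRRFRRRFRRRFRFRFRRRFR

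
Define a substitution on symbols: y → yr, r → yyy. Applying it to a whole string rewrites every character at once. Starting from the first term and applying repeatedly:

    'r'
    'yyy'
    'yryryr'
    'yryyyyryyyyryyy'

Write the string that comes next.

yryyyyryryryryyyyryryryryyyyryryr

Applying the rule to each of the 15 symbols of yryyyyryyyyryyy gives the pieces yr yyy yr yr yr yr yyy yr yr yr yr yyy yr yr yr, which concatenate to the answer.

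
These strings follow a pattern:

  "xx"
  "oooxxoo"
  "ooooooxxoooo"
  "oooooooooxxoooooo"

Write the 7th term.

Each term wraps the previous one in ooo on the left and oo on the right.
From oooooooooxxoooooo, 3 further steps: oooooooooxxoooooo → ooooooooooooxxoooooooo → oooooooooooooooxxoooooooooo → (answer).

ooooooooooooooooooxxoooooooooooo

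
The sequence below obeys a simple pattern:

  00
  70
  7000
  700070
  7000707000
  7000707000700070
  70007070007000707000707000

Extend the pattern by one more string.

700070700070007070007070007000707000700070

From term 3 onward, concatenate the last term with the second-to-last: 70·00 = 7000, 7000·70 = 700070, …
Continuing: 70007070007000707000707000 · 7000707000700070 gives term 8.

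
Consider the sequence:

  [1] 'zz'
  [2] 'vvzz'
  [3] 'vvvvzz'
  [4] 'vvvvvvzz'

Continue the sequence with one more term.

The strings grow by a fixed prefix vv each time.
So the next term is vv·vvvvvvzz.

vvvvvvvvzz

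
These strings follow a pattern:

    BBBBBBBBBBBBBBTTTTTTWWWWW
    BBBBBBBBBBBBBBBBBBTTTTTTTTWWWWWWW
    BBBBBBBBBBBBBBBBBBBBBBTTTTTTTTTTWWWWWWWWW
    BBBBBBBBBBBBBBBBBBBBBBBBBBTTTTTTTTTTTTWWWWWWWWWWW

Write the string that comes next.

The n-th term is 4n+2 B's then 2n T's then 2n-1 W's, where the shown terms are n = 3, 4, 5, 6.
For the next term, n = 7, so the run lengths are 30, 14, 13.

BBBBBBBBBBBBBBBBBBBBBBBBBBBBBBTTTTTTTTTTTTTTWWWWWWWWWWWWW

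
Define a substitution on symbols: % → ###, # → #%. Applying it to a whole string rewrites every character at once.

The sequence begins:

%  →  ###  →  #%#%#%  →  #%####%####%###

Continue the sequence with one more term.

Applying the rule to each of the 15 symbols of #%####%####%### gives the pieces #% ### #% #% #% #% ### #% #% #% #% ### #% #% #%, which concatenate to the answer.

#%####%#%#%#%####%#%#%#%####%#%#%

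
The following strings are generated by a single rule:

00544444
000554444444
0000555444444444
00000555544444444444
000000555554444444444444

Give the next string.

Each string has the form 0^{n} 5^{n-1} 4^{2n+1}, where the shown terms are n = 2, 3, 4, 5, 6.
At n = 7 the blocks have lengths 7, 6, 15.

0000000555555444444444444444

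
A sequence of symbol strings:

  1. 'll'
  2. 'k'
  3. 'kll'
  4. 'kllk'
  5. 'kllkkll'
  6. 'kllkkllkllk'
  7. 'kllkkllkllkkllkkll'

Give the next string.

Each term (from the third on) is the previous term followed by the one before it: term 3 = k·ll = kll.
Continuing: kllkkllkllkkllkkll · kllkkllkllk gives term 8.

kllkkllkllkkllkkllkllkkllkllk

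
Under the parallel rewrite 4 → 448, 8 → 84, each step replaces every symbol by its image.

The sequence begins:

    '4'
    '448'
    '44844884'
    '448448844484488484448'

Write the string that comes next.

4484488444844884844484484488444844884844488444844844884

Applying the rule to each of the 21 symbols of 448448844484488484448 gives the pieces 448 448 84 448 448 84 84 448 448 448 84 448 448 84 84 448 84 448 448 448 84, which concatenate to the answer.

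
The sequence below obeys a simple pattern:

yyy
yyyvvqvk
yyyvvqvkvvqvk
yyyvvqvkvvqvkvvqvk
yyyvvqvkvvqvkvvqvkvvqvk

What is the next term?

yyyvvqvkvvqvkvvqvkvvqvkvvqvk

Each term is the previous one with vvqvk appended.
One more step from yyyvvqvkvvqvkvvqvkvvqvk gives the answer.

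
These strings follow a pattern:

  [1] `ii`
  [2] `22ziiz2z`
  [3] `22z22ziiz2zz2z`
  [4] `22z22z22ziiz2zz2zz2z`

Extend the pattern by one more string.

22z22z22z22ziiz2zz2zz2zz2z

Every step adds 22z to the front and z2z to the end of the previous string.
So the next term is 22z·22z22z22ziiz2zz2zz2z·z2z.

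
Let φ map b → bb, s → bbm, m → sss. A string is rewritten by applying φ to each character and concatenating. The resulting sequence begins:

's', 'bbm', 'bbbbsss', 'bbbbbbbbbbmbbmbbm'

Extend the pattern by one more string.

Replace each of the 17 characters of bbbbbbbbbbmbbmbbm in place — bb bb bb bb bb bb bb bb bb bb sss bb bb sss bb bb sss — and concatenate.

bbbbbbbbbbbbbbbbbbbbsssbbbbsssbbbbsss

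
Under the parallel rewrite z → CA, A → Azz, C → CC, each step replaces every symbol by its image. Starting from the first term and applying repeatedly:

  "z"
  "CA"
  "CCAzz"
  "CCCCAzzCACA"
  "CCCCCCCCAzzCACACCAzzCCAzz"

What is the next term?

Rewriting the 25 symbols of CCCCCCCCAzzCACACCAzzCCAzz one by one yields CC CC CC CC CC CC CC CC Azz CA CA CC Azz CC Azz CC CC Azz CA CA CC CC Azz CA CA; concatenated:

CCCCCCCCCCCCCCCCAzzCACACCAzzCCAzzCCCCAzzCACACCCCAzzCACA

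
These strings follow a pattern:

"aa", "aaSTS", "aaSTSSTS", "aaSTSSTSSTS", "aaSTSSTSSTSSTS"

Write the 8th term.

The strings grow by a fixed suffix STS each time.
From aaSTSSTSSTSSTS, 3 further steps: aaSTSSTSSTSSTS → aaSTSSTSSTSSTSSTS → aaSTSSTSSTSSTSSTSSTS → (answer).

aaSTSSTSSTSSTSSTSSTSSTS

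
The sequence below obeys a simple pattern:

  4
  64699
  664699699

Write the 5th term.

Each term wraps the previous one in 6 on the left and 699 on the right.
From 664699699, 2 further steps: 664699699 → 6664699699699 → (answer).

66664699699699699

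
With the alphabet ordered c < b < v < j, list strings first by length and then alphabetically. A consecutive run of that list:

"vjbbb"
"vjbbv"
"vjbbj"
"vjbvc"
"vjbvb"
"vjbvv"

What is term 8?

Stepping forward 2 times from vjbvv: vjbvv → vjbvj, then the target.

vjbjc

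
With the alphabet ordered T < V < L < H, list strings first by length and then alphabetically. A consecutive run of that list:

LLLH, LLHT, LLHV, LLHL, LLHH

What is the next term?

Find the rightmost character of LLHH below H, bump it to the next letter, and reset everything to its right to T.

LHTT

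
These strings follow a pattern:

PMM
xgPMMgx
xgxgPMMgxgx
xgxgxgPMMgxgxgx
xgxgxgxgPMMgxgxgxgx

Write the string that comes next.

Each term wraps the previous one in xg on the left and gx on the right.
So the next term is xg·xgxgxgxgPMMgxgxgxgx·gx.

xgxgxgxgxgPMMgxgxgxgxgx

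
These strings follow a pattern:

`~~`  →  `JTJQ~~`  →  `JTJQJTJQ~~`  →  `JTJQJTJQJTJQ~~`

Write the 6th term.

JTJQJTJQJTJQJTJQJTJQ~~

Every step adds JTJQ at the front: s(k+1) = JTJQ·s(k).
From JTJQJTJQJTJQ~~, 2 further steps: JTJQJTJQJTJQ~~ → JTJQJTJQJTJQJTJQ~~ → (answer).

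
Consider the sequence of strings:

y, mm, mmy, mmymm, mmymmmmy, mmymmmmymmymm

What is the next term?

mmymmmmymmymmmmymmmmy

Each term (from the third on) is the previous term followed by the one before it: term 3 = mm·y = mmy.
So term 7 is mmymmmmymmymm·mmymmmmy.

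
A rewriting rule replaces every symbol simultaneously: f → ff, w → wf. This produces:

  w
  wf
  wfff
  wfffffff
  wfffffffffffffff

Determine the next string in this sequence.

Replace each of the 16 characters of wfffffffffffffff in place — wf ff ff ff ff ff ff ff ff ff ff ff ff ff ff ff — and concatenate.

wfffffffffffffffffffffffffffffff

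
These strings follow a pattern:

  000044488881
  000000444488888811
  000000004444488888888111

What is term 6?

000000000000004444444488888888888888111111

Reading off run lengths: 0 runs 4, 6, 8; 4 runs 3, 4, 5; 8 runs 4, 6, 8; 1 runs 1, 2, 3 — each is linear in n (n = 1, 2, …).
For term 6, n = 6, so the run lengths are 14, 8, 14, 6.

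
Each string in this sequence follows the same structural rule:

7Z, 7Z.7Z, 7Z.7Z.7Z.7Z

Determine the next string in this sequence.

Every step duplicates the string with '.' between the halves.
Doubling 7Z.7Z.7Z.7Z with '.' between the halves:

7Z.7Z.7Z.7Z.7Z.7Z.7Z.7Z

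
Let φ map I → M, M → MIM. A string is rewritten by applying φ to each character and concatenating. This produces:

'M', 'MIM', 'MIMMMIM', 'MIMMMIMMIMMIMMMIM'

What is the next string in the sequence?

Replace each of the 17 characters of MIMMMIMMIMMIMMMIM in place — MIM M MIM MIM MIM M MIM MIM M MIM MIM M MIM MIM MIM M MIM — and concatenate.

MIMMMIMMIMMIMMMIMMIMMMIMMIMMMIMMIMMIMMMIM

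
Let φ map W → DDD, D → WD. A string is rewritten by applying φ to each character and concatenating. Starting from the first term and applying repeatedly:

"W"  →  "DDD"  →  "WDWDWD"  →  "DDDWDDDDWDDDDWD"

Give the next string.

Rewriting the 15 symbols of DDDWDDDDWDDDDWD one by one yields WD WD WD DDD WD WD WD WD DDD WD WD WD WD DDD WD; concatenated:

WDWDWDDDDWDWDWDWDDDDWDWDWDWDDDDWD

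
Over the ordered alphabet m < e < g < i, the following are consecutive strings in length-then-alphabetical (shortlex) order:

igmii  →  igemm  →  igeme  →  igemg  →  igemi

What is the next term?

The successor of igemi increments the rightmost position that isn't already i and resets every position after it to m.

igeem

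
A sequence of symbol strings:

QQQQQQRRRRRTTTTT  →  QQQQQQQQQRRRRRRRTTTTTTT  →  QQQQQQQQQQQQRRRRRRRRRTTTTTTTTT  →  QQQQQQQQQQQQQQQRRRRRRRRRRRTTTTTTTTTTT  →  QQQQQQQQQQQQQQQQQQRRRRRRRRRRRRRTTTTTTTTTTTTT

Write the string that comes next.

QQQQQQQQQQQQQQQQQQQQQRRRRRRRRRRRRRRRTTTTTTTTTTTTTTT

Each string has the form Q^{3n} R^{2n+1} T^{2n+1}, where the shown terms are n = 2, 3, 4, 5, 6.
At n = 7 the blocks have lengths 21, 15, 15.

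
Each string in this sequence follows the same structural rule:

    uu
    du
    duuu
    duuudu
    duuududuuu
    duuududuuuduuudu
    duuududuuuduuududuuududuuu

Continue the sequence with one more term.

duuududuuuduuududuuududuuuduuududuuuduuudu

From term 3 onward, concatenate the last term with the second-to-last: du·uu = duuu, duuu·du = duuudu, …
So term 8 is duuududuuuduuududuuududuuu·duuududuuuduuudu.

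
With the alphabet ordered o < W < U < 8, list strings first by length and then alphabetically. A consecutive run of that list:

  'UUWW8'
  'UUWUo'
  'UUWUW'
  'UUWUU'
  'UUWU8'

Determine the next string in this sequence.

UUW8o

Find the rightmost character of UUWU8 below 8, bump it to the next letter, and reset everything to its right to o.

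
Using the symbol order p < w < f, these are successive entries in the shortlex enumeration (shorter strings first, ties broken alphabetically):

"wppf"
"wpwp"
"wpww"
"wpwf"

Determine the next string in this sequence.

wpfp

Find the rightmost character of wpwf below f, bump it to the next letter, and reset everything to its right to p.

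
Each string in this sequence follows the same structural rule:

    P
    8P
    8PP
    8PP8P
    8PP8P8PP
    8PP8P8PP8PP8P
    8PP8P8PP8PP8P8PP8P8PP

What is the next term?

8PP8P8PP8PP8P8PP8P8PP8PP8P8PP8PP8P

From term 3 onward, concatenate the last term with the second-to-last: 8P·P = 8PP, 8PP·8P = 8PP8P, …
So term 8 is 8PP8P8PP8PP8P8PP8P8PP·8PP8P8PP8PP8P.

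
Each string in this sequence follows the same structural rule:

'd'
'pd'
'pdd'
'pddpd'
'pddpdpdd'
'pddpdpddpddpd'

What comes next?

pddpdpddpddpdpddpdpdd

This is a Fibonacci-style word recurrence s(k) = s(k−1)·s(k−2): e.g. pd·d = pdd.
So term 7 is pddpdpddpddpd·pddpdpdd.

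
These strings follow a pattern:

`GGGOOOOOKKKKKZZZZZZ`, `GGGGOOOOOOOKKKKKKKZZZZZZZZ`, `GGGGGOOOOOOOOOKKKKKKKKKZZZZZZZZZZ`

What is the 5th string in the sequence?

Reading off run lengths: G runs 3, 4, 5; O runs 5, 7, 9; K runs 5, 7, 9; Z runs 6, 8, 10 — each is linear in n, where the shown terms are n = 2, 3, 4.
At n = 6 the blocks have lengths 7, 13, 13, 14.

GGGGGGGOOOOOOOOOOOOOKKKKKKKKKKKKKZZZZZZZZZZZZZZ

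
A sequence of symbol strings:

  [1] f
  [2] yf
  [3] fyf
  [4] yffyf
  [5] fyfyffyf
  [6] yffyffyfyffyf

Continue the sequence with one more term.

fyfyffyfyffyffyfyffyf

This is a Fibonacci-style word recurrence s(k) = s(k−2)·s(k−1): e.g. f·yf = fyf.
The next term joins fyfyffyf and yffyffyfyffyf.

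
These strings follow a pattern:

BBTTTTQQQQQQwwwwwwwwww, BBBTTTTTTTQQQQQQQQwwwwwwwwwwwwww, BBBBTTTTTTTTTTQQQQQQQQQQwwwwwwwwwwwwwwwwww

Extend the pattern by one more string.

BBBBBTTTTTTTTTTTTTQQQQQQQQQQQQwwwwwwwwwwwwwwwwwwwwww

Term n consists of n B's, followed by 3n-2 T's, followed by 2n+2 Q's, followed by 4n+2 w's, where the shown terms are n = 2, 3, 4.
At n = 5 the blocks have lengths 5, 13, 12, 22.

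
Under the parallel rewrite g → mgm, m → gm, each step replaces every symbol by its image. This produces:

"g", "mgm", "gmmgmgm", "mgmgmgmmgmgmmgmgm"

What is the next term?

φ(mgmgmgmmgmgmmgmgm) expands symbol-by-symbol to gm mgm gm mgm gm mgm gm gm mgm gm mgm gm gm mgm gm mgm gm; joining the 17 pieces gives the next term.

gmmgmgmmgmgmmgmgmgmmgmgmmgmgmgmmgmgmmgmgm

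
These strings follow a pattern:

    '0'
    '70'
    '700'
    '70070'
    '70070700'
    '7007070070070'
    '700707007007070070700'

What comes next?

7007070070070700707007007070070070

This is a Fibonacci-style word recurrence s(k) = s(k−1)·s(k−2): e.g. 70·0 = 700.
So term 8 is 700707007007070070700·7007070070070.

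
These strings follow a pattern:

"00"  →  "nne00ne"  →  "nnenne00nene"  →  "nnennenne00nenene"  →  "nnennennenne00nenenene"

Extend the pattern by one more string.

Every step adds nne to the front and ne to the end of the previous string.
So the next term is nne·nnennennenne00nenenene·ne.

nnennennennenne00nenenenene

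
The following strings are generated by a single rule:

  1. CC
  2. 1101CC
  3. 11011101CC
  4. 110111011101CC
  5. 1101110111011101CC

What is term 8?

Each term is the previous one with 1101 prepended.
From 1101110111011101CC, 3 further steps: 1101110111011101CC → 11011101110111011101CC → 110111011101110111011101CC → (answer).

1101110111011101110111011101CC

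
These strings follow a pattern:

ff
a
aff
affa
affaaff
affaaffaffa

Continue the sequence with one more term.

This is a Fibonacci-style word recurrence s(k) = s(k−1)·s(k−2): e.g. a·ff = aff.
So term 7 is affaaffaffa·affaaff.

affaaffaffaaffaaff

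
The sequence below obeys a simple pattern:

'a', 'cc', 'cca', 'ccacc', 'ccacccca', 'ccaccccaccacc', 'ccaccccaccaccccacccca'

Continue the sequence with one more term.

ccaccccaccaccccaccccaccaccccaccacc

From term 3 onward, concatenate the last term with the second-to-last: cc·a = cca, cca·cc = ccacc, …
The next term joins ccaccccaccaccccacccca and ccaccccaccacc.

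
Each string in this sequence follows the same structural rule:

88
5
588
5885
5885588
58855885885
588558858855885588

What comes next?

58855885885588558858855885885

Each term (from the third on) is the previous term followed by the one before it: term 3 = 5·88 = 588.
So term 8 is 588558858855885588·58855885885.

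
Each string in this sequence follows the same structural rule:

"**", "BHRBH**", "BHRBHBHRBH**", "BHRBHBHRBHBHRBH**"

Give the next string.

Each term is the previous one with BHRBH prepended.
Applying this once more to BHRBHBHRBHBHRBH**:

BHRBHBHRBHBHRBHBHRBH**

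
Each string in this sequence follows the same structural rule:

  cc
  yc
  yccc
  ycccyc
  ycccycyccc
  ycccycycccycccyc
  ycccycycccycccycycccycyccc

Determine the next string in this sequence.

ycccycycccycccycycccycycccycccycycccycccyc

From term 3 onward, concatenate the last term with the second-to-last: yc·cc = yccc, yccc·yc = ycccyc, …
The next term joins ycccycycccycccycycccycyccc and ycccycycccycccyc.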